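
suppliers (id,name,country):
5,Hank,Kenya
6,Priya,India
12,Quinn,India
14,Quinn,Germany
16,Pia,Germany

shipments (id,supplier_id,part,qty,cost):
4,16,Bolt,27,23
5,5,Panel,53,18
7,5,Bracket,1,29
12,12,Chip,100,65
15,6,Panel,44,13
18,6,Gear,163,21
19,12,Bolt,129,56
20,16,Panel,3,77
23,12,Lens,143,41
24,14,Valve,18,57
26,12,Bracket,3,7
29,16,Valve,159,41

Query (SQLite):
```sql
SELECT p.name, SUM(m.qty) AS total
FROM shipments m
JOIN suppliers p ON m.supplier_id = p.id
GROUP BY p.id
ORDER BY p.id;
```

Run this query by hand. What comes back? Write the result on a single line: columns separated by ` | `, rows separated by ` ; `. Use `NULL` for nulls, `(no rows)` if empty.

Join each shipments row to its suppliers via supplier_id.
Group joined rows by suppliers.id; compute SUM(m.qty) per group.
  5: ids {5, 7} → SUM(m.qty)=54
  6: ids {15, 18} → SUM(m.qty)=207
  12: ids {12, 19, 23, 26} → SUM(m.qty)=375
  14: ids {24} → SUM(m.qty)=18
  16: ids {4, 20, 29} → SUM(m.qty)=189

Hank | 54 ; Priya | 207 ; Quinn | 375 ; Quinn | 18 ; Pia | 189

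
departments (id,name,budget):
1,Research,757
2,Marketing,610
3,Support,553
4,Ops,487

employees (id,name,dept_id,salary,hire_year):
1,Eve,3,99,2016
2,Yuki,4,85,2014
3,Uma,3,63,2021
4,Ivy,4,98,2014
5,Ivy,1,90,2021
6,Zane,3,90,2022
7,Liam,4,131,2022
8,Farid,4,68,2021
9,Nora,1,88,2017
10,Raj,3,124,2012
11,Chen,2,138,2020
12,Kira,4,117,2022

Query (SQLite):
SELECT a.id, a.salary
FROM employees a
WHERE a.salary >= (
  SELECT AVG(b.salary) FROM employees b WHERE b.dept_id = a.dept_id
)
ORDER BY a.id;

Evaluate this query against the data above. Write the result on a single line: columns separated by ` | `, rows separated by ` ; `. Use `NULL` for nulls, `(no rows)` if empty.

1 | 99 ; 5 | 90 ; 7 | 131 ; 10 | 124 ; 11 | 138 ; 12 | 117

For each employees row a, compute AVG(salary) over rows sharing a.dept_id.
Keep row a if a.salary >= that per-group AVG.
  dept_id=1: AVG(salary) = 89.0
  dept_id=2: AVG(salary) = 138.0
  dept_id=3: AVG(salary) = 94.0
  dept_id=4: AVG(salary) = 99.8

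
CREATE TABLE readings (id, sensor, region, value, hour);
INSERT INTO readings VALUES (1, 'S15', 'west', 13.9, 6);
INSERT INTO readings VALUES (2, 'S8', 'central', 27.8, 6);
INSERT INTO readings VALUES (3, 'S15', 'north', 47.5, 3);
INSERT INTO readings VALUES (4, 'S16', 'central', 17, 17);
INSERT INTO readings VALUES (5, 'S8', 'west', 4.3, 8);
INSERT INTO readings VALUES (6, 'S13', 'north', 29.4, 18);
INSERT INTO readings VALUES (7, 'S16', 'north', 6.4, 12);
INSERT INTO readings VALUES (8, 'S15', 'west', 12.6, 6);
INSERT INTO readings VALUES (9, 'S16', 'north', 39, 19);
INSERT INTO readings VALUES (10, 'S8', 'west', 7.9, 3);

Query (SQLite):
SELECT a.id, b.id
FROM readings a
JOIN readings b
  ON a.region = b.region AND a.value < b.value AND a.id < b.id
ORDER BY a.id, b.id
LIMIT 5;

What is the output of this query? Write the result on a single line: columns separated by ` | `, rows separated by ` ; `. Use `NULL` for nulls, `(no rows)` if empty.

Pairs (a,b) with same region, a.value < b.value, a.id < b.id.
region groups: central:{2,4} north:{3,6,7,9} west:{1,5,8,10}
Ordered by (a.id, b.id); first 5.

5 | 8 ; 5 | 10 ; 6 | 9 ; 7 | 9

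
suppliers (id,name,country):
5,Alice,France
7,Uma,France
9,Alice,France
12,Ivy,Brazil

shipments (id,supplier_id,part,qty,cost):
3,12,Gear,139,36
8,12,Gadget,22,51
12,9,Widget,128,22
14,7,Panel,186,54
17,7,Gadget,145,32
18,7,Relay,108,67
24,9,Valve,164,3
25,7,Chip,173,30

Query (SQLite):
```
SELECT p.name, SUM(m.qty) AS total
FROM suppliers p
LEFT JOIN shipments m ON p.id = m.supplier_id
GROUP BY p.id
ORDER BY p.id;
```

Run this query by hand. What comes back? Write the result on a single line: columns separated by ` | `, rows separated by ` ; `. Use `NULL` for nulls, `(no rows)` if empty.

Alice | NULL ; Uma | 612 ; Alice | 292 ; Ivy | 161

LEFT JOIN keeps every suppliers row; unmatched ones get NULL for shipments columns.
Group by suppliers.id and compute SUM(m.qty). SUM over an all-NULL group is NULL.
  5: ids {—} → SUM(m.qty)=NULL
  7: ids {14, 17, 18, 25} → SUM(m.qty)=612
  9: ids {12, 24} → SUM(m.qty)=292
  12: ids {3, 8} → SUM(m.qty)=161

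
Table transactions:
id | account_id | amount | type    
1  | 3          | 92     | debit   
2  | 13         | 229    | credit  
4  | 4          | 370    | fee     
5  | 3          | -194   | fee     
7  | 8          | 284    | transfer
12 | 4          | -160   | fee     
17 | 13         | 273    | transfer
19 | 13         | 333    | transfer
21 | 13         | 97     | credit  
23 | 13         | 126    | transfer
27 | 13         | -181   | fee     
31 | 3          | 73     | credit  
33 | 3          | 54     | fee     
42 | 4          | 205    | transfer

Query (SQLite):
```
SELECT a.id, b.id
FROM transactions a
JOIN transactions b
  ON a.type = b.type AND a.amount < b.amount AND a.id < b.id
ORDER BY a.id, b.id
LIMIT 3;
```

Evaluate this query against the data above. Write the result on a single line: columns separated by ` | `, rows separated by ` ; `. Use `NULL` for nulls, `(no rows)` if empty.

Pairs (a,b) with same type, a.amount < b.amount, a.id < b.id.
type groups: credit:{2,21,31} debit:{1} fee:{4,5,12,27,33} transfer:{7,17,19,23,42}
Ordered by (a.id, b.id); first 3.

5 | 12 ; 5 | 27 ; 5 | 33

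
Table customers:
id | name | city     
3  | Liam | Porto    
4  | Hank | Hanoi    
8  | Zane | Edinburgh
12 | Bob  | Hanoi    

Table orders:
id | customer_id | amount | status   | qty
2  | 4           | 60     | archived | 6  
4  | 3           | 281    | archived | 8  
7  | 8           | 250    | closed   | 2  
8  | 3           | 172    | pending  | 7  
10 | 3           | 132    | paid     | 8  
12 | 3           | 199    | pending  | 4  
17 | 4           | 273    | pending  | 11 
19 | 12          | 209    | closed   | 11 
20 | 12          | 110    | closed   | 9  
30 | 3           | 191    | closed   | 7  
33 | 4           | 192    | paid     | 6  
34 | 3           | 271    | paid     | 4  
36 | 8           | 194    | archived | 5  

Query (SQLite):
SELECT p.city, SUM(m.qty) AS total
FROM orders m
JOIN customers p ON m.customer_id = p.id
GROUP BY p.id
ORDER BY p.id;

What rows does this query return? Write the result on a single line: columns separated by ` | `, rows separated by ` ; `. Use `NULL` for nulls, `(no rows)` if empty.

Join each orders row to its customers via customer_id.
Group joined rows by customers.id; compute SUM(m.qty) per group.
  3: ids {4, 8, 10, 12, 30, 34} → SUM(m.qty)=38
  4: ids {2, 17, 33} → SUM(m.qty)=23
  8: ids {7, 36} → SUM(m.qty)=7
  12: ids {19, 20} → SUM(m.qty)=20

Porto | 38 ; Hanoi | 23 ; Edinburgh | 7 ; Hanoi | 20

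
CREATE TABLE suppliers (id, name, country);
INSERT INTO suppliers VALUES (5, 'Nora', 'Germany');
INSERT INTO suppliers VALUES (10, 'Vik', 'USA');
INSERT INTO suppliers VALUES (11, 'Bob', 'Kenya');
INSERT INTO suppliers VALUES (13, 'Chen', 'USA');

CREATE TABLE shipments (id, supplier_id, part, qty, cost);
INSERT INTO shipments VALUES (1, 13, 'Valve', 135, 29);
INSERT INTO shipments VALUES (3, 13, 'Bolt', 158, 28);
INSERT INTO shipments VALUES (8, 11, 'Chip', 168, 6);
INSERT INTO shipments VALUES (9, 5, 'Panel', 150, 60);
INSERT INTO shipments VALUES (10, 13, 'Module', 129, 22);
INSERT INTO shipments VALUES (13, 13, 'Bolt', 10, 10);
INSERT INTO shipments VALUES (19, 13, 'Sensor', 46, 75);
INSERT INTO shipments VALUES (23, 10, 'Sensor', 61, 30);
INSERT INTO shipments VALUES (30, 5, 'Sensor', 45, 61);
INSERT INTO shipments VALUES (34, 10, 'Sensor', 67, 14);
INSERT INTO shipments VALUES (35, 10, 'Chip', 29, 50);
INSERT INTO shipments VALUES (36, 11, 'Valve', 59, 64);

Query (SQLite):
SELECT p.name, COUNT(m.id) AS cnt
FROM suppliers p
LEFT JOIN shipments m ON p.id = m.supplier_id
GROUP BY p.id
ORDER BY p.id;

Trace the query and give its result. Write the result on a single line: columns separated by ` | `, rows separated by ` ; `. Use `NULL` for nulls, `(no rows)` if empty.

LEFT JOIN keeps every suppliers row; unmatched ones get NULL for shipments columns.
Group by suppliers.id and compute COUNT(m.id). COUNT(col) of an all-NULL group is 0.
  5: ids {9, 30} → COUNT(m.id)=2
  10: ids {23, 34, 35} → COUNT(m.id)=3
  11: ids {8, 36} → COUNT(m.id)=2
  13: ids {1, 3, 10, 13, 19} → COUNT(m.id)=5

Nora | 2 ; Vik | 3 ; Bob | 2 ; Chen | 5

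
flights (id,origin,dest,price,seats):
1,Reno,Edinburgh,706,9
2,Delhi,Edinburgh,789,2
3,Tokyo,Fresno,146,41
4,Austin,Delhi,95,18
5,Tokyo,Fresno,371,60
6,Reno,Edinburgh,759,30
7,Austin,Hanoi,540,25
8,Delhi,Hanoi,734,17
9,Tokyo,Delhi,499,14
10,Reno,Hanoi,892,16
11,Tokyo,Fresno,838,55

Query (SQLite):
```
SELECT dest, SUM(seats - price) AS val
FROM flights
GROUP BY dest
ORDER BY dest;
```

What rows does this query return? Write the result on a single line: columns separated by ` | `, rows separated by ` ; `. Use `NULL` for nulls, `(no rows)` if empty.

For each row compute seats - price.
Group by dest; take SUM of the expression per group.
  Delhi: ids {4, 9} → SUM(seats - price)=-562
  Edinburgh: ids {1, 2, 6} → SUM(seats - price)=-2213
  Fresno: ids {3, 5, 11} → SUM(seats - price)=-1199
  Hanoi: ids {7, 8, 10} → SUM(seats - price)=-2108

Delhi | -562 ; Edinburgh | -2213 ; Fresno | -1199 ; Hanoi | -2108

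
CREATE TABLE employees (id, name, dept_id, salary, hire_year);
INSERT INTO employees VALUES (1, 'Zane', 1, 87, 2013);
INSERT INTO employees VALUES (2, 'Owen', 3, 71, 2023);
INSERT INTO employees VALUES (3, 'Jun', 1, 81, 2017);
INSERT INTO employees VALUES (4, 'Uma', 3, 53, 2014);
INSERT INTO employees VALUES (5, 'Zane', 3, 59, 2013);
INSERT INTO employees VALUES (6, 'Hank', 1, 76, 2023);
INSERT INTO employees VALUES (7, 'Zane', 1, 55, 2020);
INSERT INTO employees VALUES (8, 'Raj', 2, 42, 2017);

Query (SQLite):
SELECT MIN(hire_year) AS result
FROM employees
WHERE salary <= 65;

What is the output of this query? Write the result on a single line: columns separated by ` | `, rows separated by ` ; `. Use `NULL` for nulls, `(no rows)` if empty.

2013

Rows where salary <= 65 → hire_year values: [2014, 2013, 2020, 2017].
MIN of non-NULL values = 2013.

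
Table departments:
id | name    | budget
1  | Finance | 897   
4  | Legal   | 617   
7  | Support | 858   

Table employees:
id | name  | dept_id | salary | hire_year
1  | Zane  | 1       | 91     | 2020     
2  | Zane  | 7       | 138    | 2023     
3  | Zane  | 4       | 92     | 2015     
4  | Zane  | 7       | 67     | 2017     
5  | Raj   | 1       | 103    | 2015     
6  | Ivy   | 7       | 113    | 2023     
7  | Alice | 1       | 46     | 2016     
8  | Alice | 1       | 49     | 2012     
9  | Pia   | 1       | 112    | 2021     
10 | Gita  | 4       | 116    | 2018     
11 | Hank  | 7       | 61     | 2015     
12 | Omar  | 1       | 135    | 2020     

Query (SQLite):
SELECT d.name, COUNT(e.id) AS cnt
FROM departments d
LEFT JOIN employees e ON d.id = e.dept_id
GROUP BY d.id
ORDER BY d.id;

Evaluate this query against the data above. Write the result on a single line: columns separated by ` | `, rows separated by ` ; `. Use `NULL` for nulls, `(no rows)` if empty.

LEFT JOIN keeps every departments row; unmatched ones get NULL for employees columns.
Group by departments.id and compute COUNT(e.id). COUNT(col) of an all-NULL group is 0.
  1: ids {1, 5, 7, 8, 9, 12} → COUNT(e.id)=6
  4: ids {3, 10} → COUNT(e.id)=2
  7: ids {2, 4, 6, 11} → COUNT(e.id)=4

Finance | 6 ; Legal | 2 ; Support | 4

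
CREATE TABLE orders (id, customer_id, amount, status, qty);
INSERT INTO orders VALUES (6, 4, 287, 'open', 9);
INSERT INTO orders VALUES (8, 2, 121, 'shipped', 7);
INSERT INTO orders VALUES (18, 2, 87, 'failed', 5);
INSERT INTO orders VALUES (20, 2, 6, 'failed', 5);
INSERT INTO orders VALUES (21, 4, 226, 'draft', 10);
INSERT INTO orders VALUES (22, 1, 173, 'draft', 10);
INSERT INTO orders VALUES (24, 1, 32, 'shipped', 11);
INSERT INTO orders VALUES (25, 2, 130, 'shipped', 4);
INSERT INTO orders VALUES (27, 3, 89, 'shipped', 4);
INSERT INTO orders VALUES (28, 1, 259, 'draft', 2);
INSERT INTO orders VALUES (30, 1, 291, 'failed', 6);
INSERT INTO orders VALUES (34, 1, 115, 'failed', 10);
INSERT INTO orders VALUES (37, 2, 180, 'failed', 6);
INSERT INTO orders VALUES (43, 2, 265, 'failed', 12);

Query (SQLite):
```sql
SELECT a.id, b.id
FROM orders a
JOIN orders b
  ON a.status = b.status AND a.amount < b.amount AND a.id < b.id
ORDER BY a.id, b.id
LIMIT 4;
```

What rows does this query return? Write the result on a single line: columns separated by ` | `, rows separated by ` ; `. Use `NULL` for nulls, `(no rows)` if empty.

Pairs (a,b) with same status, a.amount < b.amount, a.id < b.id.
status groups: draft:{21,22,28} failed:{18,20,30,34,37,43} open:{6} shipped:{8,24,25,27}
Ordered by (a.id, b.id); first 4.

8 | 25 ; 18 | 30 ; 18 | 34 ; 18 | 37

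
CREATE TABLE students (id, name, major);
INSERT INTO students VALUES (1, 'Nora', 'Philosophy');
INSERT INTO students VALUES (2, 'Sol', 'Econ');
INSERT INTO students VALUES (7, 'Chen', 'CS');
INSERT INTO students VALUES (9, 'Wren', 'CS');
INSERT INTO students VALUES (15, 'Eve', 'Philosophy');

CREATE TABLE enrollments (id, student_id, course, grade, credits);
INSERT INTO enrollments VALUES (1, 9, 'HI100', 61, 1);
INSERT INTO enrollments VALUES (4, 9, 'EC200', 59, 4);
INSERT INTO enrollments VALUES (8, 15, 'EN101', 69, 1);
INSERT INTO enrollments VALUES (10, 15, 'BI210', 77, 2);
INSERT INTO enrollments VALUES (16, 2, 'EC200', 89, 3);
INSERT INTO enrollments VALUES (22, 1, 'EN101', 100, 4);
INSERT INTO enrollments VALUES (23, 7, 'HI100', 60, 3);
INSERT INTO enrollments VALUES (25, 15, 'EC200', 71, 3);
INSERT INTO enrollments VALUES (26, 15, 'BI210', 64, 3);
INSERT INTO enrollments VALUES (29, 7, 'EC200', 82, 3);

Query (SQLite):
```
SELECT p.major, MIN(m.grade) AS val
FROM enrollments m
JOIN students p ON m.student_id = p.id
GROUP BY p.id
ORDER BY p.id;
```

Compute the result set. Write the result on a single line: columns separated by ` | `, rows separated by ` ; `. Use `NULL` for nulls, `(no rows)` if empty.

Philosophy | 100 ; Econ | 89 ; CS | 60 ; CS | 59 ; Philosophy | 64

Join each enrollments row to its students via student_id.
Group joined rows by students.id; compute MIN(m.grade) per group.
  1: ids {22} → MIN(m.grade)=100
  2: ids {16} → MIN(m.grade)=89
  7: ids {23, 29} → MIN(m.grade)=60
  9: ids {1, 4} → MIN(m.grade)=59
  15: ids {8, 10, 25, 26} → MIN(m.grade)=64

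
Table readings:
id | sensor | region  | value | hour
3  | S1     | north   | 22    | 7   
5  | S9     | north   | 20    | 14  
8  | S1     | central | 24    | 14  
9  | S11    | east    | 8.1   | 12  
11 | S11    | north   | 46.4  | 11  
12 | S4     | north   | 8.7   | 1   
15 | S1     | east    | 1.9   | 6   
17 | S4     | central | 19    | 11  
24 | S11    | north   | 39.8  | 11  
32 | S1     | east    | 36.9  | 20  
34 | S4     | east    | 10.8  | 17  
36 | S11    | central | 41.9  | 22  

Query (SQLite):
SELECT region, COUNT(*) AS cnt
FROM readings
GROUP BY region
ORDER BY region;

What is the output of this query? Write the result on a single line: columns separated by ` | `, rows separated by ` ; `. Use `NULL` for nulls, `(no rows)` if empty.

central | 3 ; east | 4 ; north | 5

Partition readings by region; compute COUNT(*) within each group.
  central: ids {8, 17, 36} → COUNT(*)=3
  east: ids {9, 15, 32, 34} → COUNT(*)=4
  north: ids {3, 5, 11, 12, 24} → COUNT(*)=5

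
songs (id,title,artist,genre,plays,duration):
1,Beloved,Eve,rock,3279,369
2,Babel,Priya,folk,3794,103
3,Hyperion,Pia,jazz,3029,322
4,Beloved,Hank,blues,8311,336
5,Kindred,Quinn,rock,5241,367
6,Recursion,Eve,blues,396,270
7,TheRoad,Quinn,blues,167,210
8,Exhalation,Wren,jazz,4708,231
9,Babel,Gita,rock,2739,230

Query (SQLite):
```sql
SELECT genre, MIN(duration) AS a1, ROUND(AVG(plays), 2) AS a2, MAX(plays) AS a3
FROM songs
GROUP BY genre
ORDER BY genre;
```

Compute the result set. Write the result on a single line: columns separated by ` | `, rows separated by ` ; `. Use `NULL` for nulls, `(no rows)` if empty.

Group songs by genre.
Per group compute: MIN(duration), ROUND(AVG(plays), 2), MAX(plays).
  blues: ids {4, 6, 7} → MIN(duration)=210, ROUND(AVG(plays), 2)=2958, MAX(plays)=8311
  folk: ids {2} → MIN(duration)=103, ROUND(AVG(plays), 2)=3794, MAX(plays)=3794
  jazz: ids {3, 8} → MIN(duration)=231, ROUND(AVG(plays), 2)=3868.5, MAX(plays)=4708
  rock: ids {1, 5, 9} → MIN(duration)=230, ROUND(AVG(plays), 2)=3753, MAX(plays)=5241

blues | 210 | 2958 | 8311 ; folk | 103 | 3794 | 3794 ; jazz | 231 | 3868.5 | 4708 ; rock | 230 | 3753 | 5241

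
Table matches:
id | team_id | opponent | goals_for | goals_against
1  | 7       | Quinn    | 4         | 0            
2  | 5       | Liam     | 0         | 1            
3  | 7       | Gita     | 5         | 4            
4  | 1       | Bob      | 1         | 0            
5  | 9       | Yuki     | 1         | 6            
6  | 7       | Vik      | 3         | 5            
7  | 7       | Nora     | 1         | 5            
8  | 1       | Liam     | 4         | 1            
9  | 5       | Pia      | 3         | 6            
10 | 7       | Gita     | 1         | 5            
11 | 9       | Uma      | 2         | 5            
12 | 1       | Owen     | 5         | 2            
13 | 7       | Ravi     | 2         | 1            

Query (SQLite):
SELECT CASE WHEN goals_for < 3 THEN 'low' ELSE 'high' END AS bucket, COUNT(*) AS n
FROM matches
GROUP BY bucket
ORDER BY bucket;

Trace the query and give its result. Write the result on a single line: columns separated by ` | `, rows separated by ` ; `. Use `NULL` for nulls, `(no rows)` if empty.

Bucket rows by goals_for < 3 → 'low' else 'high'; count each bucket.

high | 6 ; low | 7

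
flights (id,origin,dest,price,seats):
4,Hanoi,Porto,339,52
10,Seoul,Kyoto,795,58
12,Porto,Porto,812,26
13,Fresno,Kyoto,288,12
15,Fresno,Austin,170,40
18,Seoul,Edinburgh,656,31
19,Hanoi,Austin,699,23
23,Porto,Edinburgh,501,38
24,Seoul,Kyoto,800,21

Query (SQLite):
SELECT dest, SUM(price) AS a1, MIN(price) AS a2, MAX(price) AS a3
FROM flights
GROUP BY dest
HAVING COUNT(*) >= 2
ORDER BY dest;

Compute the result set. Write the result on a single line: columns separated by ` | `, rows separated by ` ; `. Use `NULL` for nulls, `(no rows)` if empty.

Austin | 869 | 170 | 699 ; Edinburgh | 1157 | 501 | 656 ; Kyoto | 1883 | 288 | 800 ; Porto | 1151 | 339 | 812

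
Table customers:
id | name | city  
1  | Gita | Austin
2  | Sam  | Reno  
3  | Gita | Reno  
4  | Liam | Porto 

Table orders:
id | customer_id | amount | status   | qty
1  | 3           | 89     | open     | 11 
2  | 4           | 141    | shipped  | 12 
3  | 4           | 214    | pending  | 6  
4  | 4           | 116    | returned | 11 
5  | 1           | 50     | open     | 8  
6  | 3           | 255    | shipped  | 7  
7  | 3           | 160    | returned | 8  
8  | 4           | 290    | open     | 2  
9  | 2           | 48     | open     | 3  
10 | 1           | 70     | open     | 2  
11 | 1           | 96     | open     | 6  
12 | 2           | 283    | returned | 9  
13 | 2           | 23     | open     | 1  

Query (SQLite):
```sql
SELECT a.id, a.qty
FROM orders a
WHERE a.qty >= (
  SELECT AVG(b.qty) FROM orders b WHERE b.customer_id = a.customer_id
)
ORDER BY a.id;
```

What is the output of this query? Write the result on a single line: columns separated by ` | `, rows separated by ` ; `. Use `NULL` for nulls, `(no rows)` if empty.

For each orders row a, compute AVG(qty) over rows sharing a.customer_id.
Keep row a if a.qty >= that per-group AVG.
  customer_id=1: AVG(qty) = 5.333333
  customer_id=2: AVG(qty) = 4.333333
  customer_id=3: AVG(qty) = 8.666667
  customer_id=4: AVG(qty) = 7.75

1 | 11 ; 2 | 12 ; 4 | 11 ; 5 | 8 ; 11 | 6 ; 12 | 9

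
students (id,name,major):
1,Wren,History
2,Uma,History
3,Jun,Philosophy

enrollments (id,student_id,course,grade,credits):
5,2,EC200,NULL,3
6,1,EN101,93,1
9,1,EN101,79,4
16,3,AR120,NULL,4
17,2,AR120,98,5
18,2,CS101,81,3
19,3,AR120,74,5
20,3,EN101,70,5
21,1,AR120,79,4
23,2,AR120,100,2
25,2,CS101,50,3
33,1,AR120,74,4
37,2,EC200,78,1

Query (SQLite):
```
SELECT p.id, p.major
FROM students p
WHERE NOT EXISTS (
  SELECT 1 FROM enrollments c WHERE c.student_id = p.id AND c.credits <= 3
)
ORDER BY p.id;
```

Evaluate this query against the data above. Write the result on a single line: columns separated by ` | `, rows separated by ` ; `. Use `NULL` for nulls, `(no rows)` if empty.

For each students row, check whether any enrollments with matching student_id has credits <= 3.
Keep rows where that is false.

3 | Philosophy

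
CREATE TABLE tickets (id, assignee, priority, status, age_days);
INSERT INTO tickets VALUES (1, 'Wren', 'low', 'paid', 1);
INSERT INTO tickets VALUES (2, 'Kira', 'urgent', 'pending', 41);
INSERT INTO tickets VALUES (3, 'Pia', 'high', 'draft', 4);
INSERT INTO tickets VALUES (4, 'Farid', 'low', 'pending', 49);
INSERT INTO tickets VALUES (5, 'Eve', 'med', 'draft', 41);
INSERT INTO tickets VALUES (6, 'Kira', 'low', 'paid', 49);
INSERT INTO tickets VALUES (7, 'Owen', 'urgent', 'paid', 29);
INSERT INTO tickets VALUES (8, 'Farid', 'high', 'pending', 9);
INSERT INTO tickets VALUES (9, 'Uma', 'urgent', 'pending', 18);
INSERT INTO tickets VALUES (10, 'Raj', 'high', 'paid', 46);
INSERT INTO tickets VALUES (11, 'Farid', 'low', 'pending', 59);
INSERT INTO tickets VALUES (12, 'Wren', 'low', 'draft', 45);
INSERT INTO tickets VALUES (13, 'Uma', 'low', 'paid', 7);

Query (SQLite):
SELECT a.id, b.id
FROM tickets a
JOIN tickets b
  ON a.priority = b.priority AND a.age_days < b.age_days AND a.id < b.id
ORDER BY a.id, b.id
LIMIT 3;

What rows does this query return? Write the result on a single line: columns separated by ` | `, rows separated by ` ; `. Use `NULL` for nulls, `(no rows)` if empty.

Pairs (a,b) with same priority, a.age_days < b.age_days, a.id < b.id.
priority groups: high:{3,8,10} low:{1,4,6,11,12,13} med:{5} urgent:{2,7,9}
Ordered by (a.id, b.id); first 3.

1 | 4 ; 1 | 6 ; 1 | 11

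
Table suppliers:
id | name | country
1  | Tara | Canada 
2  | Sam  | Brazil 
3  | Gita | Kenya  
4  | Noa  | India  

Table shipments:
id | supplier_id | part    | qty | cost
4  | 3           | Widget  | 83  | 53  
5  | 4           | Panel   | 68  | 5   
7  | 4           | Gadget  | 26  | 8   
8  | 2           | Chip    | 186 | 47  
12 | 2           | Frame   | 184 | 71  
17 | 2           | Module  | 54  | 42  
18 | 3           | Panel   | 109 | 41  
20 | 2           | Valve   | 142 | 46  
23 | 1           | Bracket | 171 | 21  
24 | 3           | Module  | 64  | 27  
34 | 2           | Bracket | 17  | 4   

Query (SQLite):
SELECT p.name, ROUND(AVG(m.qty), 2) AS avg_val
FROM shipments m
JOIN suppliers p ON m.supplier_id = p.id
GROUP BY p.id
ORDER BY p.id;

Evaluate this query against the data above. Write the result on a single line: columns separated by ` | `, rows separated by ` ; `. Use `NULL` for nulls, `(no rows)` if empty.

Join each shipments row to its suppliers via supplier_id.
Group joined rows by suppliers.id; compute ROUND(AVG(m.qty), 2) per group.
  1: ids {23} → ROUND(AVG(m.qty), 2)=171
  2: ids {8, 12, 17, 20, 34} → ROUND(AVG(m.qty), 2)=116.6
  3: ids {4, 18, 24} → ROUND(AVG(m.qty), 2)=85.33
  4: ids {5, 7} → ROUND(AVG(m.qty), 2)=47

Tara | 171 ; Sam | 116.6 ; Gita | 85.33 ; Noa | 47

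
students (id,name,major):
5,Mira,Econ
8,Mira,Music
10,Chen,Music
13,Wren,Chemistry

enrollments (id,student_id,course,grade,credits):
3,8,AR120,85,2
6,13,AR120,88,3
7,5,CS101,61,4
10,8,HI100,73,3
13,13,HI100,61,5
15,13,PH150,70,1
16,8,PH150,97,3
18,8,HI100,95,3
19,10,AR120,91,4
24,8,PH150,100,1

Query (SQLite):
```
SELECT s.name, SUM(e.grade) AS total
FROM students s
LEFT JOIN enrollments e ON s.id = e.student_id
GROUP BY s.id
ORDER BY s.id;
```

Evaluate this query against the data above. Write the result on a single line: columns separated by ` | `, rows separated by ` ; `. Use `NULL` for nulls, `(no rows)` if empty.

Mira | 61 ; Mira | 450 ; Chen | 91 ; Wren | 219

LEFT JOIN keeps every students row; unmatched ones get NULL for enrollments columns.
Group by students.id and compute SUM(e.grade). SUM over an all-NULL group is NULL.
  5: ids {7} → SUM(e.grade)=61
  8: ids {3, 10, 16, 18, 24} → SUM(e.grade)=450
  10: ids {19} → SUM(e.grade)=91
  13: ids {6, 13, 15} → SUM(e.grade)=219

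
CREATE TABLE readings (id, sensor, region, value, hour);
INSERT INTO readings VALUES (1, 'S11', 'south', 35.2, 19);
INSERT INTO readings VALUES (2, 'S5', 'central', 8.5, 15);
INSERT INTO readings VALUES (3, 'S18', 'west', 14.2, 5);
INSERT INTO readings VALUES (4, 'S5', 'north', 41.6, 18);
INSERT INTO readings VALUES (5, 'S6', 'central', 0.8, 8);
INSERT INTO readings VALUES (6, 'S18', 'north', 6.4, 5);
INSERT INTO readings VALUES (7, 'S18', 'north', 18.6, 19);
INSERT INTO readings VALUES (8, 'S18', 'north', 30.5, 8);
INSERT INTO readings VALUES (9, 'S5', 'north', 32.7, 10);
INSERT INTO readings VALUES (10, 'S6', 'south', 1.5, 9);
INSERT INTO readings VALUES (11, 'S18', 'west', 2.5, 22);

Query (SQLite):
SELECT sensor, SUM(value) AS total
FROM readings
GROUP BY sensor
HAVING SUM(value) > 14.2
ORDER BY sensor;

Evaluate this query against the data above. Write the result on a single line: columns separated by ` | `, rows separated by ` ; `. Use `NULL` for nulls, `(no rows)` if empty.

Partition readings by sensor; compute SUM(value) within each group.
HAVING: keep groups where SUM(value) > 14.2.
  S11: ids {1} → SUM(value)=35.2
  S18: ids {3, 6, 7, 8, 11} → SUM(value)=72.2
  S5: ids {2, 4, 9} → SUM(value)=82.8
  S6: ids {5, 10} → SUM(value)=2.3

S11 | 35.2 ; S18 | 72.2 ; S5 | 82.8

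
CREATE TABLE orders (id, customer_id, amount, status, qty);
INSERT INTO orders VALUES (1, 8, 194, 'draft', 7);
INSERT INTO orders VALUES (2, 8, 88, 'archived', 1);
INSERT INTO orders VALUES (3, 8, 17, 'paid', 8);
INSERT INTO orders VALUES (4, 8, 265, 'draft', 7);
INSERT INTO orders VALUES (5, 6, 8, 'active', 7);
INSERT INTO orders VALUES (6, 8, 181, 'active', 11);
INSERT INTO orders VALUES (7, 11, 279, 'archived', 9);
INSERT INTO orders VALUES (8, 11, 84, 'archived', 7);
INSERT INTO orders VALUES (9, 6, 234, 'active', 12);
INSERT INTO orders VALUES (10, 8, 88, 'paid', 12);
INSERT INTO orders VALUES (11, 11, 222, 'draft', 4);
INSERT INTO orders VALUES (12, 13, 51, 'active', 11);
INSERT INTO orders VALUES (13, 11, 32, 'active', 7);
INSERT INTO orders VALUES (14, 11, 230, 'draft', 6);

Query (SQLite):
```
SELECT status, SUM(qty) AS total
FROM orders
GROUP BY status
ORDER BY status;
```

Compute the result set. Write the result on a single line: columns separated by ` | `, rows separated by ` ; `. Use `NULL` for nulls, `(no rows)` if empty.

Partition orders by status; compute SUM(qty) within each group.
  active: ids {5, 6, 9, 12, 13} → SUM(qty)=48
  archived: ids {2, 7, 8} → SUM(qty)=17
  draft: ids {1, 4, 11, 14} → SUM(qty)=24
  paid: ids {3, 10} → SUM(qty)=20

active | 48 ; archived | 17 ; draft | 24 ; paid | 20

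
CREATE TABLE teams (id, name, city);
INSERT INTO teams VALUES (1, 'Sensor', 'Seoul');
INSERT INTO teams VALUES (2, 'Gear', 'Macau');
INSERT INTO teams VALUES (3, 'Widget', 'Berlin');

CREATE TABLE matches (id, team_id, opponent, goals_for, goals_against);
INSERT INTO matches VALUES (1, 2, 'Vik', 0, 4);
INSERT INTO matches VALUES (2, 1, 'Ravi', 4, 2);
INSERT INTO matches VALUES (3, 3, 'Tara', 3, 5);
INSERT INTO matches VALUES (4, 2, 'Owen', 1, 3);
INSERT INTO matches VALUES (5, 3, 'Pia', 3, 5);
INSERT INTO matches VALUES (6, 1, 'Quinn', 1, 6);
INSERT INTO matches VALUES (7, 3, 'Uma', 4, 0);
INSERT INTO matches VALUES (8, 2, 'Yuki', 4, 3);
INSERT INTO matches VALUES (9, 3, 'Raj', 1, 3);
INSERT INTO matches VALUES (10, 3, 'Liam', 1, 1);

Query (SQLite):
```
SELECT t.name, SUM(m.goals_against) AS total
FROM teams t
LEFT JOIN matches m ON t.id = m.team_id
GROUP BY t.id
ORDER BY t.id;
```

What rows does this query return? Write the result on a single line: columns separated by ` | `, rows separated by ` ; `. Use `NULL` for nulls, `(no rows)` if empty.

Sensor | 8 ; Gear | 10 ; Widget | 14

LEFT JOIN keeps every teams row; unmatched ones get NULL for matches columns.
Group by teams.id and compute SUM(m.goals_against). SUM over an all-NULL group is NULL.
  1: ids {2, 6} → SUM(m.goals_against)=8
  2: ids {1, 4, 8} → SUM(m.goals_against)=10
  3: ids {3, 5, 7, 9, 10} → SUM(m.goals_against)=14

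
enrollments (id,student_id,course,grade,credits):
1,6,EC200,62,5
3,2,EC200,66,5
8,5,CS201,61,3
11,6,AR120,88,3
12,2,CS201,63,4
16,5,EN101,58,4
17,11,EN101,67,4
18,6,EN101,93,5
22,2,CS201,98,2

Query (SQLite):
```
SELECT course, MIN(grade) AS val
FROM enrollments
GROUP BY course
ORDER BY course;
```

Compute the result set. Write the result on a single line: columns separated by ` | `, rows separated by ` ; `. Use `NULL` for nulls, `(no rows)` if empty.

AR120 | 88 ; CS201 | 61 ; EC200 | 62 ; EN101 | 58

Partition enrollments by course; compute MIN(grade) within each group.
  AR120: ids {11} → MIN(grade)=88
  CS201: ids {8, 12, 22} → MIN(grade)=61
  EC200: ids {1, 3} → MIN(grade)=62
  EN101: ids {16, 17, 18} → MIN(grade)=58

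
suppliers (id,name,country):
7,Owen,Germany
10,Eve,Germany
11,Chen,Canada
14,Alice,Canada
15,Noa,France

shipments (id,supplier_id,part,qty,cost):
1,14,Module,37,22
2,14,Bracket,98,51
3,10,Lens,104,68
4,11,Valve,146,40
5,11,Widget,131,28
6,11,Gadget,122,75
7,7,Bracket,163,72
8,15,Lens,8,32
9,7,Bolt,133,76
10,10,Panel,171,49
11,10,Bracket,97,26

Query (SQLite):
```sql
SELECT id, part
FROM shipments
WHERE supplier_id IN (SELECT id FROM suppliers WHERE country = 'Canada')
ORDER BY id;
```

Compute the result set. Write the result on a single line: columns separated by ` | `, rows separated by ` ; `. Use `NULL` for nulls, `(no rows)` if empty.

Inner query: suppliers.id where country = 'Canada'.
Outer: keep shipments rows whose supplier_id is in that set.
Inner query → {11, 14}

1 | Module ; 2 | Bracket ; 4 | Valve ; 5 | Widget ; 6 | Gadget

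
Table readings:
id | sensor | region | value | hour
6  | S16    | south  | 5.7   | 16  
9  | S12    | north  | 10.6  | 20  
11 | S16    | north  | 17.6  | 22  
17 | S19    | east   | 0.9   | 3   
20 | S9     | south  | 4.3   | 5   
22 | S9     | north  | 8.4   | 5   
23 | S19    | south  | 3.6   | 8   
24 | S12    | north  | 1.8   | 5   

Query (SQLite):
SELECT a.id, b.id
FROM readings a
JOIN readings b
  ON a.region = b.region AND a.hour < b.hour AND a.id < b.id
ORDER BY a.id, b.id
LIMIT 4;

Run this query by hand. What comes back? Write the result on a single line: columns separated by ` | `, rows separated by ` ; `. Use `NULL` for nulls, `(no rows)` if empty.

Pairs (a,b) with same region, a.hour < b.hour, a.id < b.id.
region groups: east:{17} north:{9,11,22,24} south:{6,20,23}
Ordered by (a.id, b.id); first 4.

9 | 11 ; 20 | 23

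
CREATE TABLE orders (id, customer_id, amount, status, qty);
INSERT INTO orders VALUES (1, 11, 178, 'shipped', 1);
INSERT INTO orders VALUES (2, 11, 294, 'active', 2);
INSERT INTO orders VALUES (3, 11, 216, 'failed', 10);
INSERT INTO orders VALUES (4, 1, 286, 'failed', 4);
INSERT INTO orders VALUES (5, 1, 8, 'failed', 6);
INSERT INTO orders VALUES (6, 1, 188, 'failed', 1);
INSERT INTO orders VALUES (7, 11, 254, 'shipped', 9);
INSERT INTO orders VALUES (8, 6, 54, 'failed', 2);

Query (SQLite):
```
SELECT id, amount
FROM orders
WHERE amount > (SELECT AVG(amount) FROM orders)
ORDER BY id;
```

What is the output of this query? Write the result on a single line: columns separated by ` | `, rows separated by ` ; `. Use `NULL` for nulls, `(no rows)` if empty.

2 | 294 ; 3 | 216 ; 4 | 286 ; 6 | 188 ; 7 | 254

Scalar subquery: AVG(amount) over all orders rows = 184.75.
Keep rows where amount > that value.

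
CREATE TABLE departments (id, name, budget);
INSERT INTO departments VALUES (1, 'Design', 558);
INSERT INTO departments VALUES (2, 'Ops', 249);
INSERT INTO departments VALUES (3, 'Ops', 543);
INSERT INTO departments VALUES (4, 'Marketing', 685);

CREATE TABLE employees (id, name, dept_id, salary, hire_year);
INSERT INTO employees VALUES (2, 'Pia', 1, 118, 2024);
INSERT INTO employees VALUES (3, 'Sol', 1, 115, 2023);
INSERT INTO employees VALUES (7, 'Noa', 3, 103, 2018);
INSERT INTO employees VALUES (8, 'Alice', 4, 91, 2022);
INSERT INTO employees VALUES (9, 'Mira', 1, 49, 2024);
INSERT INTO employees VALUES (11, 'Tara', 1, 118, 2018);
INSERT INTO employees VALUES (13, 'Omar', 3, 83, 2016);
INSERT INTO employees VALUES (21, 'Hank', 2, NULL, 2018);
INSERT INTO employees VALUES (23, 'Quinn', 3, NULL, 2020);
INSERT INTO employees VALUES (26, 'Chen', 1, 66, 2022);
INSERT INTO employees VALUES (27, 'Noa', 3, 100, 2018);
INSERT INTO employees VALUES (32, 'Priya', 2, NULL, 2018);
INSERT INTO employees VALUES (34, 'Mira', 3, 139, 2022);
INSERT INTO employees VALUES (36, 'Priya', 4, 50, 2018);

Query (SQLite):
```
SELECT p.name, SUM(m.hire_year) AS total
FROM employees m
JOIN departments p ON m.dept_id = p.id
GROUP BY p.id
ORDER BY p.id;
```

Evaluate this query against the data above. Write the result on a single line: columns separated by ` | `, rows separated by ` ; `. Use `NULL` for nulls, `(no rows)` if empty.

Design | 10111 ; Ops | 4036 ; Ops | 10094 ; Marketing | 4040

Join each employees row to its departments via dept_id.
Group joined rows by departments.id; compute SUM(m.hire_year) per group.
  1: ids {2, 3, 9, 11, 26} → SUM(m.hire_year)=10111
  2: ids {21, 32} → SUM(m.hire_year)=4036
  3: ids {7, 13, 23, 27, 34} → SUM(m.hire_year)=10094
  4: ids {8, 36} → SUM(m.hire_year)=4040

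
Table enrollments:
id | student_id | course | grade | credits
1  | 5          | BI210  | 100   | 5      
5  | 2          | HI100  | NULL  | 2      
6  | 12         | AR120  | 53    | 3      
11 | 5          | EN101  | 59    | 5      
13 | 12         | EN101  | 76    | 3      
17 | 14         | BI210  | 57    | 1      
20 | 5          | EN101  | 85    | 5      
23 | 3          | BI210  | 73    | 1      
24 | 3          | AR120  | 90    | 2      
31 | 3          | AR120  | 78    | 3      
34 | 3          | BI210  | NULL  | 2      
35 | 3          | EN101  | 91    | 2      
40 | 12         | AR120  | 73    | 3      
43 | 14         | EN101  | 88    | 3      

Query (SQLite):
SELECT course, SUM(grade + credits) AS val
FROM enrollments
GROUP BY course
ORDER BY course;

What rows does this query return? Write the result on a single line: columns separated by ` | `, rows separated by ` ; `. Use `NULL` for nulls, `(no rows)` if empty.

AR120 | 305 ; BI210 | 237 ; EN101 | 417 ; HI100 | NULL

For each row compute grade + credits.
Group by course; take SUM of the expression per group.
  AR120: ids {6, 24, 31, 40} → SUM(grade + credits)=305
  BI210: ids {1, 17, 23, 34} → SUM(grade + credits)=237
  EN101: ids {11, 13, 20, 35, 43} → SUM(grade + credits)=417
  HI100: ids {5} → SUM(grade + credits)=NULL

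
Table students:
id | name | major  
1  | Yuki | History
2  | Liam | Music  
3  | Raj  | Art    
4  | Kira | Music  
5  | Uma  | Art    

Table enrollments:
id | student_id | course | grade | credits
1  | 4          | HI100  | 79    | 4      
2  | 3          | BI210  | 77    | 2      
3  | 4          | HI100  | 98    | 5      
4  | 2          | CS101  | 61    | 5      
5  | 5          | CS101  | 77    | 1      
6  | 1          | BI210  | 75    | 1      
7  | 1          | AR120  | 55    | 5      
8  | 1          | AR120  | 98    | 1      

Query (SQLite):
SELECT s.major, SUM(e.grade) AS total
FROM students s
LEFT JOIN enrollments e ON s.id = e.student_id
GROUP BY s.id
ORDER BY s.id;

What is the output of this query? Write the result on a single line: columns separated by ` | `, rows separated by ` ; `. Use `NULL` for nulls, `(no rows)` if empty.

History | 228 ; Music | 61 ; Art | 77 ; Music | 177 ; Art | 77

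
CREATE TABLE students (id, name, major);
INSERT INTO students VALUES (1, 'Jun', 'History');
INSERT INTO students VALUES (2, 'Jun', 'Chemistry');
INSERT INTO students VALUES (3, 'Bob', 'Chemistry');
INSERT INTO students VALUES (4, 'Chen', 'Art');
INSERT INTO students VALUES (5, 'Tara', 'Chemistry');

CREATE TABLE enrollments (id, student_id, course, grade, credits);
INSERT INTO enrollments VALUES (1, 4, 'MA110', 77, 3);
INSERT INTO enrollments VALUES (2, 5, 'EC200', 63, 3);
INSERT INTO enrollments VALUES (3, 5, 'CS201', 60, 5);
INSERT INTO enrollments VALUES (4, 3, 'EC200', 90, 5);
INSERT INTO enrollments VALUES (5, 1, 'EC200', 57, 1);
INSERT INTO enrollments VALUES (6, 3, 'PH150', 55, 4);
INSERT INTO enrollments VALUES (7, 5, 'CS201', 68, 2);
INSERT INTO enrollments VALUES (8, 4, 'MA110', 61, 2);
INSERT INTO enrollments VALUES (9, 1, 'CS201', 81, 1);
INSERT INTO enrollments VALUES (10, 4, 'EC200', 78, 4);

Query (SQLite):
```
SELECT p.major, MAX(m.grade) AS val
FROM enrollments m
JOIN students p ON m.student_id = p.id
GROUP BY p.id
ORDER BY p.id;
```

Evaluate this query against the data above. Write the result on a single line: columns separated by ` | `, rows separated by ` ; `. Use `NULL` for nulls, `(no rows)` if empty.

Join each enrollments row to its students via student_id.
Group joined rows by students.id; compute MAX(m.grade) per group.
  1: ids {5, 9} → MAX(m.grade)=81
  3: ids {4, 6} → MAX(m.grade)=90
  4: ids {1, 8, 10} → MAX(m.grade)=78
  5: ids {2, 3, 7} → MAX(m.grade)=68

History | 81 ; Chemistry | 90 ; Art | 78 ; Chemistry | 68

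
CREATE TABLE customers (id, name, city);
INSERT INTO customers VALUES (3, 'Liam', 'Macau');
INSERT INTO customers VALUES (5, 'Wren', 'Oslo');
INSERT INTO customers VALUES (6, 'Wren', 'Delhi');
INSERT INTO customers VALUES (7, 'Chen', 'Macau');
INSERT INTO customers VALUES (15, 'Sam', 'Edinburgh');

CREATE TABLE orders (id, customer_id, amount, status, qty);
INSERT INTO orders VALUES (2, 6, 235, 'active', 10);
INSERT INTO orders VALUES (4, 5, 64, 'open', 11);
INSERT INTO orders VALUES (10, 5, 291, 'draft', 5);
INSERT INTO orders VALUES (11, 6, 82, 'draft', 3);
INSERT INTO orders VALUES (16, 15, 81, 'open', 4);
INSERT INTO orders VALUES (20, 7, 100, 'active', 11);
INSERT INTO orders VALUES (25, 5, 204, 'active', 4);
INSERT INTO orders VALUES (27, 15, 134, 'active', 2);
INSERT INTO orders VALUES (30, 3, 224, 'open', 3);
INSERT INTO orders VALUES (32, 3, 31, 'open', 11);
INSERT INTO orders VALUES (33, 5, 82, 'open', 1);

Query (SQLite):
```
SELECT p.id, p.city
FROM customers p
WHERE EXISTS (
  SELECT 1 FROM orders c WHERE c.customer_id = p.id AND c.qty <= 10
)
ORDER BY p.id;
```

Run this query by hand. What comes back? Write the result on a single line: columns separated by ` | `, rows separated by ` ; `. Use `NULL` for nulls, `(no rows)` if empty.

For each customers row, check whether any orders with matching customer_id has qty <= 10.
Keep rows where that is true.

3 | Macau ; 5 | Oslo ; 6 | Delhi ; 15 | Edinburgh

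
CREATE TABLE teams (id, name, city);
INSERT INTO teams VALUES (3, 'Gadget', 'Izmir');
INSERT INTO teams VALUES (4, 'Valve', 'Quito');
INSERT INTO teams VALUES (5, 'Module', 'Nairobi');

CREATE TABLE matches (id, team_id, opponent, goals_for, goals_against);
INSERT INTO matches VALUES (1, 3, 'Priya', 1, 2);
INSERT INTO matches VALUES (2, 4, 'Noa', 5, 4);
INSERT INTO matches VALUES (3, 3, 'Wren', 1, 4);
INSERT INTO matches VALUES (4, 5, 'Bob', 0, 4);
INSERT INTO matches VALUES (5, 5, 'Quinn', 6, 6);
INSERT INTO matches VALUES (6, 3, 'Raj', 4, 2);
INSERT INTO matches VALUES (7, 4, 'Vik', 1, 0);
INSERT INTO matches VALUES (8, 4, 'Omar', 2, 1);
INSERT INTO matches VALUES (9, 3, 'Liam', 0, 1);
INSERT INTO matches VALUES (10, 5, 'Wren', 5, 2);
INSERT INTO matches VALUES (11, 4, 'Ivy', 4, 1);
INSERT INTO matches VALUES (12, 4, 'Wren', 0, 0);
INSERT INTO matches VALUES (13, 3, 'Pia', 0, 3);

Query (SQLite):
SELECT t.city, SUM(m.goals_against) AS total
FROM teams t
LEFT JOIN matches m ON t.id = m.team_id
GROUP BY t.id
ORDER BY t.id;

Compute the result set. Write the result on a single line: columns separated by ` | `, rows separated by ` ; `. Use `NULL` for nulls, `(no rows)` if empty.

LEFT JOIN keeps every teams row; unmatched ones get NULL for matches columns.
Group by teams.id and compute SUM(m.goals_against). SUM over an all-NULL group is NULL.
  3: ids {1, 3, 6, 9, 13} → SUM(m.goals_against)=12
  4: ids {2, 7, 8, 11, 12} → SUM(m.goals_against)=6
  5: ids {4, 5, 10} → SUM(m.goals_against)=12

Izmir | 12 ; Quito | 6 ; Nairobi | 12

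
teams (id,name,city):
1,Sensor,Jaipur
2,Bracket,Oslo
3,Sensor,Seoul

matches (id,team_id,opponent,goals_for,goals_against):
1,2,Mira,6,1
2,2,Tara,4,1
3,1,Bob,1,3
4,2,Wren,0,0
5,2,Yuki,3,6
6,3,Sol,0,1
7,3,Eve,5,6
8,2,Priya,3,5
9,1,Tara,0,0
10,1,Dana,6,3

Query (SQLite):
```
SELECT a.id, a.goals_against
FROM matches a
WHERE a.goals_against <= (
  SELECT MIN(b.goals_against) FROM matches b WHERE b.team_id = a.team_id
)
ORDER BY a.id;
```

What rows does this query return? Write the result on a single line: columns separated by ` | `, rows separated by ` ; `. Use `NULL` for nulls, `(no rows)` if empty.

For each matches row a, compute MIN(goals_against) over rows sharing a.team_id.
Keep row a if a.goals_against <= that per-group MIN.
  team_id=1: MIN(goals_against) = 0
  team_id=2: MIN(goals_against) = 0
  team_id=3: MIN(goals_against) = 1

4 | 0 ; 6 | 1 ; 9 | 0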